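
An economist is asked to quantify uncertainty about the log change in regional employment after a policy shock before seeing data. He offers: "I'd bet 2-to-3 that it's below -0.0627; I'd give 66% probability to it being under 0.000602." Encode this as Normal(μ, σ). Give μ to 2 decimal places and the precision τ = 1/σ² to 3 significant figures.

For Normal(μ,σ), the p-quantile is μ + z_p·σ. Here z_{0.4} = -0.2533, z_{0.66} = 0.4125.
So -0.0627 = μ − 0.2533σ and 0.000602 = μ + 0.4125σ.
Subtracting: σ = (0.000602 − -0.0627)/(0.4125 − (-0.2533)) = 0.10.
Then μ = -0.0627 − (-0.2533)·0.10 = -0.04.
Precision τ = 1/σ² = 1/0.09508² = 111.

μ = -0.04, τ = 111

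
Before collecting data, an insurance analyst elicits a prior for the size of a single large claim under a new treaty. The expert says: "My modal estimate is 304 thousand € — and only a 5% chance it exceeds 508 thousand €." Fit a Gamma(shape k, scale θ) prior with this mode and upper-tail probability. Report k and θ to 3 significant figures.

Gamma(k,θ) with k>1 has mode (k−1)θ, so θ = 304/(k−1).
Need P(X < 508) = 0.95 with θ tied to k this way. Start at k = 2, θ = 304: P(X<508) ≈ 0.498.
Too low — raise k to concentrate. Iterating converges to k ≈ 11.6.
Then θ = 304/(11.6−1) ≈ 28.7.

k ≈ 11.6, θ ≈ 28.7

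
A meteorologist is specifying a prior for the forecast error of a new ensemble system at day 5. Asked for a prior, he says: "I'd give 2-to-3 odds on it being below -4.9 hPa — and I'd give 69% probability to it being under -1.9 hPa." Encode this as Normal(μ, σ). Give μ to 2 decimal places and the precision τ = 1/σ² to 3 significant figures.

μ = -3.89, τ = 0.0624

The p-quantile of Normal(μ,σ) is μ + z_p·σ, with z_{0.4} = -0.2533 and z_{0.69} = 0.4959.
Eliminate σ: μ = (z₂·x₁ − z₁·x₂)/(z₂ − z₁) = (0.4959·-4.9 − (-0.2533)·-1.9)/0.7492 = -3.89.
Then σ = (x₂ − x₁)/(z₂ − z₁) = (-1.9 − -4.9)/0.7492 = 4.00.
Precision τ = 1/σ² = 1/4.004² = 0.0624.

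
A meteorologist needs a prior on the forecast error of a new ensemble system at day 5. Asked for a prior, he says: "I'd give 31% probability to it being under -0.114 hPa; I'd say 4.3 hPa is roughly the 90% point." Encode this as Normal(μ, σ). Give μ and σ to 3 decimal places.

μ = 1.117, σ = 2.483

The p-quantile of Normal(μ,σ) is μ + z_p·σ, with z_{0.31} = -0.4959 and z_{0.9} = 1.282.
Eliminate σ: μ = (z₂·x₁ − z₁·x₂)/(z₂ − z₁) = (1.282·-0.114 − (-0.4959)·4.3)/1.777 = 1.117.
Then σ = (x₂ − x₁)/(z₂ − z₁) = (4.3 − -0.114)/1.777 = 2.483.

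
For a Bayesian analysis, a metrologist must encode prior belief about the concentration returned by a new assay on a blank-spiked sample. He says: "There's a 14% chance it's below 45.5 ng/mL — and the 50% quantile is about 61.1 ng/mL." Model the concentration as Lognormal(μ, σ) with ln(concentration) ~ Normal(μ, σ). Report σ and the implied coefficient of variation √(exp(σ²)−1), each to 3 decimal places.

If T ~ Lognormal(μ,σ) then ln T ~ Normal(μ,σ), so the p-quantile of ln T is μ + z_p·σ.
ln(45.5) = 3.818 and ln(61.1) = 4.113; z_{0.14} = -1.08, z_{0.5} = 0.
σ = (4.113 − 3.818)/(0 − (-1.08)) = 0.273.
μ = 3.818 − (-1.08)·0.273 = 4.113.
CV = √(exp(σ²)−1) = √(exp(0.0745)−1) = 0.278.

σ ≈ 0.273, CV ≈ 0.278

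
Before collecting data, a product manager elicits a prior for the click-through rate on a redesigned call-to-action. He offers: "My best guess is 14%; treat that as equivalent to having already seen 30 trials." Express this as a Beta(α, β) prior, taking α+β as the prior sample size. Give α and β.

α = 4.2, β = 25.8

Under the effective-sample-size interpretation, Beta(α, β) has prior mean α/(α+β) and prior sample size α+β.
So α+β = 30 and α/(α+β) = 0.14, giving α = 0.14·30 = 4.2 and β = 30 − 4.2 = 25.8.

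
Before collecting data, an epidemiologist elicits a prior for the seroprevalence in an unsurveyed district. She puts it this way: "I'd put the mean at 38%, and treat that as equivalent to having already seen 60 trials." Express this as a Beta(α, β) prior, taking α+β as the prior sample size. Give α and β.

α = 22.8, β = 37.2

Under the effective-sample-size interpretation, Beta(α, β) has prior mean α/(α+β) and prior sample size α+β.
So α+β = 60 and α/(α+β) = 0.38, giving α = 0.38·60 = 22.8 and β = 60 − 22.8 = 37.2.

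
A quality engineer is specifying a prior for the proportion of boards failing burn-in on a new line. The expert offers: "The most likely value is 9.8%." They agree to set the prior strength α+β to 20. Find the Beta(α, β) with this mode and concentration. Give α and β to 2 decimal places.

For α,β > 1 the Beta mode is (α−1)/(α+β−2). With α+β = 20, the mode is (α−1)/18.
Set (α−1)/18 = 0.098 → α = 1 + 0.098·18 = 2.76.
β = 20 − α = 17.24.

α = 2.76, β = 17.24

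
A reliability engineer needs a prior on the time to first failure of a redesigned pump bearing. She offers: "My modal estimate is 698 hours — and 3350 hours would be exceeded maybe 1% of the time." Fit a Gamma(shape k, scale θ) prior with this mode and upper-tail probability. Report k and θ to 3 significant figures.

Gamma(k,θ) with k>1 has mode (k−1)θ, so θ = 698/(k−1).
Need P(X < 3350) = 0.99 with θ tied to k this way. Start at k = 2, θ = 698: P(X<3350) ≈ 0.952.
Too low — raise k to concentrate. Iterating converges to k ≈ 2.61.
Then θ = 698/(2.61−1) ≈ 433.

k ≈ 2.61, θ ≈ 433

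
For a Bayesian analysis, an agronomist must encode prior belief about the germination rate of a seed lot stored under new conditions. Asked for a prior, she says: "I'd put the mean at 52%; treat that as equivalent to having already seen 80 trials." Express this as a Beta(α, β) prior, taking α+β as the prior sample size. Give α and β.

α = 41.6, β = 38.4

Under the effective-sample-size interpretation, Beta(α, β) has prior mean α/(α+β) and prior sample size α+β.
So α+β = 80 and α/(α+β) = 0.52, giving α = 0.52·80 = 41.6 and β = 80 − 41.6 = 38.4.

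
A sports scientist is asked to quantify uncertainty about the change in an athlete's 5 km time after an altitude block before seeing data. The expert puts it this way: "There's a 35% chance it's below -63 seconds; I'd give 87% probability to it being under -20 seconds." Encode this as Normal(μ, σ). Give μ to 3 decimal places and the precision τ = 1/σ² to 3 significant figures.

For Normal(μ,σ), the p-quantile is μ + z_p·σ. Here z_{0.35} = -0.3853, z_{0.87} = 1.126.
So -63 = μ − 0.3853σ and -20 = μ + 1.126σ.
Subtracting: σ = (-20 − -63)/(1.126 − (-0.3853)) = 28.445.
Then μ = -63 − (-0.3853)·28.445 = -52.040.
Precision τ = 1/σ² = 1/28.44² = 0.00124.

μ = -52.040, τ = 0.00124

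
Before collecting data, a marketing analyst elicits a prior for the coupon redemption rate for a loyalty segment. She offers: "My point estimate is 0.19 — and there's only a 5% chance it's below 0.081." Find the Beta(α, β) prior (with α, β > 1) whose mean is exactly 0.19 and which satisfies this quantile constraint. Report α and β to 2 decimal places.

α ≈ 4.98, β ≈ 21.21

With mean 0.19 fixed, write α = 0.19s, β = 0.81s where s = α+β.
Need P(θ < 0.081) = 0.05 under Beta(0.19s, 0.81s). Normal approximation: (q−m)/√(m(1−m)/s) ≈ z_{0.05} = -1.64, so s ≈ 0.19·0.81·(-1.64)²/(0.081−0.19)² = 35.0.
At s = 35.0: P(θ<0.081) ≈ 0.026. Adjusting to match 0.05 gives s ≈ 26.19.
So α = 0.19·26.19 ≈ 4.98, β = 0.81·26.19 ≈ 21.21.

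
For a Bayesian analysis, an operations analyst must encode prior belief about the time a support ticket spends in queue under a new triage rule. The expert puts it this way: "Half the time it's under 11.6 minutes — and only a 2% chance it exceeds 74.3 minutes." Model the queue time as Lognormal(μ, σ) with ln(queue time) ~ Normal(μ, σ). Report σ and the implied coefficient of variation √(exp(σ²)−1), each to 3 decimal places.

If T ~ Lognormal(μ,σ) then ln T ~ Normal(μ,σ), so the p-quantile of ln T is μ + z_p·σ.
ln(11.6) = 2.451 and ln(74.3) = 4.308; z_{0.5} = 0, z_{0.98} = 2.054.
σ = (4.308 − 2.451)/(2.054 − (0)) = 0.904.
μ = 2.451 − (0)·0.904 = 2.451.
CV = √(exp(σ²)−1) = √(exp(0.8177)−1) = 1.125.

σ ≈ 0.904, CV ≈ 1.125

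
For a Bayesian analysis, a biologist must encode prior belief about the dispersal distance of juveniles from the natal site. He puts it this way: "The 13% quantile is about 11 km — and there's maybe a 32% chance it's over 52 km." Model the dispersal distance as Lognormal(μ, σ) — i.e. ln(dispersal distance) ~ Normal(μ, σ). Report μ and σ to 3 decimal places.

If T ~ Lognormal(μ,σ) then ln T ~ Normal(μ,σ), so the p-quantile of ln T is μ + z_p·σ.
ln(11) = 2.398 and ln(52) = 3.951; z_{0.13} = -1.126, z_{0.68} = 0.4677.
σ = (3.951 − 2.398)/(0.4677 − (-1.126)) = 0.974.
μ = 2.398 − (-1.126)·0.974 = 3.495.

μ ≈ 3.495, σ ≈ 0.974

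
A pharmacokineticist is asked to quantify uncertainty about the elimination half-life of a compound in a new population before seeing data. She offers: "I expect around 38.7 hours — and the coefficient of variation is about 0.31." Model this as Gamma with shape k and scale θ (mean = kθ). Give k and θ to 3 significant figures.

For Gamma(k, scale θ): mean = kθ, variance = kθ², so CV = 1/√k.
CV = 0.31, hence k = 1/CV² = 10.4.
Then θ = mean/k = 38.7/10.4 = 3.72.

k ≈ 10.4, θ ≈ 3.72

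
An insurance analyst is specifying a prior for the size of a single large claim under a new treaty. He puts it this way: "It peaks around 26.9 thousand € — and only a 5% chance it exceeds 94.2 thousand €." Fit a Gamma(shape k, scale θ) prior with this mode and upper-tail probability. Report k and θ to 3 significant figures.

Gamma(k,θ) with k>1 has mode (k−1)θ, so θ = 26.9/(k−1).
Need P(X < 94.2) = 0.95 with θ tied to k this way. Start at k = 2, θ = 26.9: P(X<94.2) ≈ 0.864.
Too low — raise k to concentrate. Iterating converges to k ≈ 2.64.
Then θ = 26.9/(2.64−1) ≈ 16.4.

k ≈ 2.64, θ ≈ 16.4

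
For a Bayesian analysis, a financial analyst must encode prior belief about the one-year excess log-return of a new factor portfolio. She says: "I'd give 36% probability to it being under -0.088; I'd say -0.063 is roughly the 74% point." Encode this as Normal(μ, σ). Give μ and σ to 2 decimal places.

μ = -0.08, σ = 0.02

The p-quantile of Normal(μ,σ) is μ + z_p·σ, with z_{0.36} = -0.3585 and z_{0.74} = 0.6433.
Eliminate σ: μ = (z₂·x₁ − z₁·x₂)/(z₂ − z₁) = (0.6433·-0.088 − (-0.3585)·-0.063)/1.002 = -0.08.
Then σ = (x₂ − x₁)/(z₂ − z₁) = (-0.063 − -0.088)/1.002 = 0.02.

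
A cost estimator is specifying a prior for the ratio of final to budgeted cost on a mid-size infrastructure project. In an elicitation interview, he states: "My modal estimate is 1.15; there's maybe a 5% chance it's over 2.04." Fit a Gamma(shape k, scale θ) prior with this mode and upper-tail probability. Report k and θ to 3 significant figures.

Gamma(k,θ) with k>1 has mode (k−1)θ, so θ = 1.15/(k−1).
Need P(X < 2.04) = 0.95 with θ tied to k this way. Start at k = 2, θ = 1.15: P(X<2.04) ≈ 0.529.
Too low — raise k to concentrate. Iterating converges to k ≈ 9.49.
Then θ = 1.15/(9.49−1) ≈ 0.135.

k ≈ 9.49, θ ≈ 0.135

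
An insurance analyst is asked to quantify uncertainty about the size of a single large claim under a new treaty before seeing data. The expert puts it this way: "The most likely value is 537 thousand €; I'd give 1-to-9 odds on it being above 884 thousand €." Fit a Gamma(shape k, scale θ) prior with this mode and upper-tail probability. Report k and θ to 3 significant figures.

Gamma(k,θ) with k>1 has mode (k−1)θ, so θ = 537/(k−1).
Need P(X < 884) = 0.9 with θ tied to k this way. Start at k = 2, θ = 537: P(X<884) ≈ 0.490.
Too low — raise k to concentrate. Iterating converges to k ≈ 8.59.
Then θ = 537/(8.59−1) ≈ 70.7.

k ≈ 8.59, θ ≈ 70.7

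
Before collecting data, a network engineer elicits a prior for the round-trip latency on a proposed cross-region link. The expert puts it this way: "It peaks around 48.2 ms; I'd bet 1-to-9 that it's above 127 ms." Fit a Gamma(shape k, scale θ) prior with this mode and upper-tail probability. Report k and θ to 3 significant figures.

Gamma(k,θ) with k>1 has mode (k−1)θ, so θ = 48.2/(k−1).
Need P(X < 127) = 0.9 with θ tied to k this way. Start at k = 2, θ = 48.2: P(X<127) ≈ 0.739.
Too low — raise k to concentrate. Iterating converges to k ≈ 3.04.
Then θ = 48.2/(3.04−1) ≈ 23.6.

k ≈ 3.04, θ ≈ 23.6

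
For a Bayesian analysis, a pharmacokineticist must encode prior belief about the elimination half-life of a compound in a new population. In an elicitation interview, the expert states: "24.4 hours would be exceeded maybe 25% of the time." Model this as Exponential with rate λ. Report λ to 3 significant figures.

P(T > 24.4) = e^(−λ·24.4) = 0.25, so λ = −ln(0.25)/24.4 = 0.0568.

λ ≈ 0.0568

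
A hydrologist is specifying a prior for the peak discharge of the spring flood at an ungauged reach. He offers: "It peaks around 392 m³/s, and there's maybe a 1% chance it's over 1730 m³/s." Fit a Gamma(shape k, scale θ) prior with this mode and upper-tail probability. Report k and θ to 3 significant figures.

k ≈ 2.84, θ ≈ 212

Gamma(k,θ) with k>1 has mode (k−1)θ, so θ = 392/(k−1).
Need P(X < 1730) = 0.99 with θ tied to k this way. Start at k = 2, θ = 392: P(X<1730) ≈ 0.934.
Too low — raise k to concentrate. Iterating converges to k ≈ 2.84.
Then θ = 392/(2.84−1) ≈ 212.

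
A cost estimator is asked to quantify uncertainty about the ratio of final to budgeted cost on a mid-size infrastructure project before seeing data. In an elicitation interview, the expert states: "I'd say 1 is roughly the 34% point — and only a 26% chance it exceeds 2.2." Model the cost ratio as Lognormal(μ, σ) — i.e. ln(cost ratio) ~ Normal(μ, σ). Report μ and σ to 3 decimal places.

μ ≈ 0.308, σ ≈ 0.747

If T ~ Lognormal(μ,σ) then ln T ~ Normal(μ,σ), so the p-quantile of ln T is μ + z_p·σ.
ln(1) = 0 and ln(2.2) = 0.7885; z_{0.34} = -0.4125, z_{0.74} = 0.6433.
σ = (0.7885 − 0)/(0.6433 − (-0.4125)) = 0.747.
μ = 0 − (-0.4125)·0.747 = 0.308.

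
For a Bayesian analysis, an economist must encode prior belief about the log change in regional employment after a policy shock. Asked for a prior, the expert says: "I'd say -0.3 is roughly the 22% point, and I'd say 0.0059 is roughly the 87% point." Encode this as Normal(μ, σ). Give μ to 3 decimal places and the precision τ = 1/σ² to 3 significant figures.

μ = -0.176, τ = 38.5

The p-quantile of Normal(μ,σ) is μ + z_p·σ, with z_{0.22} = -0.7722 and z_{0.87} = 1.126.
Eliminate σ: μ = (z₂·x₁ − z₁·x₂)/(z₂ − z₁) = (1.126·-0.3 − (-0.7722)·0.0059)/1.899 = -0.176.
Then σ = (x₂ − x₁)/(z₂ − z₁) = (0.0059 − -0.3)/1.899 = 0.161.
Precision τ = 1/σ² = 1/0.1611² = 38.5.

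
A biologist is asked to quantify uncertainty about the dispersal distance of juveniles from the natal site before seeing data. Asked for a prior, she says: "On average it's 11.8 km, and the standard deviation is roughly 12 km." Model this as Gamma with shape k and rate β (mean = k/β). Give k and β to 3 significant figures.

For Gamma(k, rate β): mean = k/β, variance = k/β², so CV = 1/√k.
CV = SD/mean = 12/11.8 = 1.017, hence k = 1/CV² = 0.967.
Then β = k/mean = 0.967/11.8 = 0.0819.

k ≈ 0.967, β ≈ 0.0819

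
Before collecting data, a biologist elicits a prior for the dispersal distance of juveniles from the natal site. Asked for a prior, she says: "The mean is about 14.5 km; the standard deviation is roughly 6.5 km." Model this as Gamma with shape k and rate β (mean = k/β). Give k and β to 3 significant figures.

For Gamma(k, rate β): mean = k/β, variance = k/β², so CV = 1/√k.
CV = SD/mean = 6.5/14.5 = 0.4483, hence k = 1/CV² = 4.98.
Then β = k/mean = 4.98/14.5 = 0.343.

k ≈ 4.98, β ≈ 0.343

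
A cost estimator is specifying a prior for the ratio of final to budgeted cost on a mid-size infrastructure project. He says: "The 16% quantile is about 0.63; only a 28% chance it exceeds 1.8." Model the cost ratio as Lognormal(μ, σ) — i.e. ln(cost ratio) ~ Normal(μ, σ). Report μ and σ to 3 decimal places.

μ ≈ 0.200, σ ≈ 0.666

If T ~ Lognormal(μ,σ) then ln T ~ Normal(μ,σ), so the p-quantile of ln T is μ + z_p·σ.
ln(0.63) = -0.462 and ln(1.8) = 0.5878; z_{0.16} = -0.9945, z_{0.72} = 0.5828.
σ = (0.5878 − -0.462)/(0.5828 − (-0.9945)) = 0.666.
μ = -0.462 − (-0.9945)·0.666 = 0.200.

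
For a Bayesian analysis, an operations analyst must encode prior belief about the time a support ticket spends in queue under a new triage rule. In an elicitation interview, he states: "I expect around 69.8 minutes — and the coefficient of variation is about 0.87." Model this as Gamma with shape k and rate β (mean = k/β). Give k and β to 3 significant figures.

k ≈ 1.32, β ≈ 0.0189

For Gamma(k, rate β): mean = k/β, variance = k/β², so CV = 1/√k.
CV = 0.87, hence k = 1/CV² = 1.32.
Then β = k/mean = 1.32/69.8 = 0.0189.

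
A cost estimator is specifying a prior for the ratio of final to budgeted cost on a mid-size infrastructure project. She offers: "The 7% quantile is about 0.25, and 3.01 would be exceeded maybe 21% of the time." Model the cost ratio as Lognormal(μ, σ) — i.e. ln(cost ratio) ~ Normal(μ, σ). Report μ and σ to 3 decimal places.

μ ≈ 0.223, σ ≈ 1.090

If T ~ Lognormal(μ,σ) then ln T ~ Normal(μ,σ), so the p-quantile of ln T is μ + z_p·σ.
ln(0.25) = -1.386 and ln(3.01) = 1.102; z_{0.07} = -1.476, z_{0.79} = 0.8064.
σ = (1.102 − -1.386)/(0.8064 − (-1.476)) = 1.090.
μ = -1.386 − (-1.476)·1.090 = 0.223.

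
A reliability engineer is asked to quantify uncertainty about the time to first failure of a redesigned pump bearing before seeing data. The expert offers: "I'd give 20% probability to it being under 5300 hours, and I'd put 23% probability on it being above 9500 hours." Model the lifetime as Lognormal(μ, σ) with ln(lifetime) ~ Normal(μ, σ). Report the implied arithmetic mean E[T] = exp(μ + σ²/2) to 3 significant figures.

E[T] ≈ 7740 hours

If T ~ Lognormal(μ,σ) then ln T ~ Normal(μ,σ), so the p-quantile of ln T is μ + z_p·σ.
ln(5300) = 8.575 and ln(9500) = 9.159; z_{0.2} = -0.8416, z_{0.77} = 0.7388.
σ = (9.159 − 8.575)/(0.7388 − (-0.8416)) = 0.369.
μ = 8.575 − (-0.8416)·0.369 = 8.886.
E[T] = exp(μ + σ²/2) = exp(8.886 + 0.0682) = 7740 hours.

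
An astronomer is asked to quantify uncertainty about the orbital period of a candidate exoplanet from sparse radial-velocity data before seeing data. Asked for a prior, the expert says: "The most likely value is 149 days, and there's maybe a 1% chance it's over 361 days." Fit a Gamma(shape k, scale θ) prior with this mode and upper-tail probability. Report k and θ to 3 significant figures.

k ≈ 7.03, θ ≈ 24.7

Gamma(k,θ) with k>1 has mode (k−1)θ, so θ = 149/(k−1).
Need P(X < 361) = 0.99 with θ tied to k this way. Start at k = 2, θ = 149: P(X<361) ≈ 0.696.
Too low — raise k to concentrate. Iterating converges to k ≈ 7.03.
Then θ = 149/(7.03−1) ≈ 24.7.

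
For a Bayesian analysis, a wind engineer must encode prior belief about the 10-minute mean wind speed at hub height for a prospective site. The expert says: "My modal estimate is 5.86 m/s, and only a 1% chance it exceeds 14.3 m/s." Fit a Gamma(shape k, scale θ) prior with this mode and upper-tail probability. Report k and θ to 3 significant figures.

Gamma(k,θ) with k>1 has mode (k−1)θ, so θ = 5.86/(k−1).
Need P(X < 14.3) = 0.99 with θ tied to k this way. Start at k = 2, θ = 5.86: P(X<14.3) ≈ 0.700.
Too low — raise k to concentrate. Iterating converges to k ≈ 6.93.
Then θ = 5.86/(6.93−1) ≈ 0.988.

k ≈ 6.93, θ ≈ 0.988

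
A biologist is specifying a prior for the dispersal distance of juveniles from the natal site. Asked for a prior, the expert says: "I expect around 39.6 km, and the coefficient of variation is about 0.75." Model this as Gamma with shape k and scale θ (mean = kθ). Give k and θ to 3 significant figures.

For Gamma(k, scale θ): mean = kθ, variance = kθ², so CV = 1/√k.
CV = 0.75, hence k = 1/CV² = 1.78.
Then θ = mean/k = 39.6/1.78 = 22.3.

k ≈ 1.78, θ ≈ 22.3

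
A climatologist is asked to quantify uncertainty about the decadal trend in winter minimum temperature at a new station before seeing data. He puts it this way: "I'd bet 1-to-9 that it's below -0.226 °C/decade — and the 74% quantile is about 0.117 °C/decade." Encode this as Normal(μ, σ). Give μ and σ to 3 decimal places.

The p-quantile of Normal(μ,σ) is μ + z_p·σ, with z_{0.1} = -1.282 and z_{0.74} = 0.6433.
Eliminate σ: μ = (z₂·x₁ − z₁·x₂)/(z₂ − z₁) = (0.6433·-0.226 − (-1.282)·0.117)/1.925 = 0.002.
Then σ = (x₂ − x₁)/(z₂ − z₁) = (0.117 − -0.226)/1.925 = 0.178.

μ = 0.002, σ = 0.178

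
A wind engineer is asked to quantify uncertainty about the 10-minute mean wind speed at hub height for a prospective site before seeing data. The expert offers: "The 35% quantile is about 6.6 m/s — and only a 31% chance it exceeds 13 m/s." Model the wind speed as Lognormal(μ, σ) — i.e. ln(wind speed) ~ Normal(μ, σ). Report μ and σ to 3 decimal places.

If T ~ Lognormal(μ,σ) then ln T ~ Normal(μ,σ), so the p-quantile of ln T is μ + z_p·σ.
ln(6.6) = 1.887 and ln(13) = 2.565; z_{0.35} = -0.3853, z_{0.69} = 0.4959.
σ = (2.565 − 1.887)/(0.4959 − (-0.3853)) = 0.769.
μ = 1.887 − (-0.3853)·0.769 = 2.183.

μ ≈ 2.183, σ ≈ 0.769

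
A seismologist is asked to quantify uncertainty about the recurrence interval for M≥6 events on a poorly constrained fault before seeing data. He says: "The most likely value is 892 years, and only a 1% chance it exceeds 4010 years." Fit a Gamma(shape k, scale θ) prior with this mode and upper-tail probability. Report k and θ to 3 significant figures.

Gamma(k,θ) with k>1 has mode (k−1)θ, so θ = 892/(k−1).
Need P(X < 4010) = 0.99 with θ tied to k this way. Start at k = 2, θ = 892: P(X<4010) ≈ 0.939.
Too low — raise k to concentrate. Iterating converges to k ≈ 2.79.
Then θ = 892/(2.79−1) ≈ 498.

k ≈ 2.79, θ ≈ 498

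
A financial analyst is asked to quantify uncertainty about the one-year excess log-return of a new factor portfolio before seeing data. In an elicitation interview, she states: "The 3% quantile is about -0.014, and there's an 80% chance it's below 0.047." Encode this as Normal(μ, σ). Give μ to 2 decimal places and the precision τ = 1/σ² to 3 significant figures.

For Normal(μ,σ), the p-quantile is μ + z_p·σ. Here z_{0.03} = -1.881, z_{0.8} = 0.8416.
So -0.014 = μ − 1.881σ and 0.047 = μ + 0.8416σ.
Subtracting: σ = (0.047 − -0.014)/(0.8416 − (-1.881)) = 0.02.
Then μ = -0.014 − (-1.881)·0.02 = 0.03.
Precision τ = 1/σ² = 1/0.02241² = 1990.

μ = 0.03, τ = 1990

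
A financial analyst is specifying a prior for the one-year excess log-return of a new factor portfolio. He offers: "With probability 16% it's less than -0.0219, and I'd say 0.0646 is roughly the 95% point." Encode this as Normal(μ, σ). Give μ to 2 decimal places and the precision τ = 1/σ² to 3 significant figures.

The p-quantile of Normal(μ,σ) is μ + z_p·σ, with z_{0.16} = -0.9945 and z_{0.95} = 1.645.
Eliminate σ: μ = (z₂·x₁ − z₁·x₂)/(z₂ − z₁) = (1.645·-0.0219 − (-0.9945)·0.0646)/2.639 = 0.01.
Then σ = (x₂ − x₁)/(z₂ − z₁) = (0.0646 − -0.0219)/2.639 = 0.03.
Precision τ = 1/σ² = 1/0.03277² = 931.

μ = 0.01, τ = 931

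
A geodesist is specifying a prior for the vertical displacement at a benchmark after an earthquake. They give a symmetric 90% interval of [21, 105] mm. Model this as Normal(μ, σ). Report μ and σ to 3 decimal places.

μ = 63.000, σ = 25.534

A symmetric 90% interval runs μ ± z·σ with z = 1.645.
Half-width = 42, so σ = 42/1.645 = 25.534.
μ is the interval midpoint, 63.000.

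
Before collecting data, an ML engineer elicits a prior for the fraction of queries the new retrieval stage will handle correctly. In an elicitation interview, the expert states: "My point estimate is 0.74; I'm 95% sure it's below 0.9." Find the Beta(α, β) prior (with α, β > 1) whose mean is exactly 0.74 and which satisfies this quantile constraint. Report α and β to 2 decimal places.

With mean 0.74 fixed, write α = 0.74s, β = 0.26s where s = α+β.
Need P(θ < 0.9) = 0.95 under Beta(0.74s, 0.26s). Normal approximation: (q−m)/√(m(1−m)/s) ≈ z_{0.95} = 1.64, so s ≈ 0.74·0.26·(1.64)²/(0.9−0.74)² = 20.3.
At s = 20.3: P(θ<0.9) ≈ 0.974. Adjusting to match 0.95 gives s ≈ 15.13.
So α = 0.74·15.13 ≈ 11.19, β = 0.26·15.13 ≈ 3.93.

α ≈ 11.19, β ≈ 3.93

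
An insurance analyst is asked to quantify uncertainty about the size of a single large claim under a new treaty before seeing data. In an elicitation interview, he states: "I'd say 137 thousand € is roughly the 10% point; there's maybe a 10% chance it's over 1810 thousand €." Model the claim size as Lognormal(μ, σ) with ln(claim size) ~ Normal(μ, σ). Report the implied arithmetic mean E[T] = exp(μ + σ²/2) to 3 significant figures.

E[T] ≈ 827 thousand €

If T ~ Lognormal(μ,σ) then ln T ~ Normal(μ,σ), so the p-quantile of ln T is μ + z_p·σ.
ln(137) = 4.92 and ln(1810) = 7.501; z_{0.1} = -1.282, z_{0.9} = 1.282.
σ = (7.501 − 4.92)/(1.282 − (-1.282)) = 1.007.
μ = 4.92 − (-1.282)·1.007 = 6.211.
E[T] = exp(μ + σ²/2) = exp(6.211 + 0.5070) = 827 thousand €.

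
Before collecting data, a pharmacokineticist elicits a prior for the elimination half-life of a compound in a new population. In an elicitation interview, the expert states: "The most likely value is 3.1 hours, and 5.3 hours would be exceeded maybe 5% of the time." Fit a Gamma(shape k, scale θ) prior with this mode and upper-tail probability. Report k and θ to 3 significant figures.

k ≈ 10.7, θ ≈ 0.319

Gamma(k,θ) with k>1 has mode (k−1)θ, so θ = 3.1/(k−1).
Need P(X < 5.3) = 0.95 with θ tied to k this way. Start at k = 2, θ = 3.1: P(X<5.3) ≈ 0.510.
Too low — raise k to concentrate. Iterating converges to k ≈ 10.7.
Then θ = 3.1/(10.7−1) ≈ 0.319.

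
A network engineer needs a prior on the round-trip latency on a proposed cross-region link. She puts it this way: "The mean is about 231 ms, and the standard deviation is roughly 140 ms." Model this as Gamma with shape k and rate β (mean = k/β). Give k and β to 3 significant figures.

k ≈ 2.72, β ≈ 0.0118

For Gamma(k, rate β): mean = k/β, variance = k/β², so CV = 1/√k.
CV = SD/mean = 140/231 = 0.6061, hence k = 1/CV² = 2.72.
Then β = k/mean = 2.72/231 = 0.0118.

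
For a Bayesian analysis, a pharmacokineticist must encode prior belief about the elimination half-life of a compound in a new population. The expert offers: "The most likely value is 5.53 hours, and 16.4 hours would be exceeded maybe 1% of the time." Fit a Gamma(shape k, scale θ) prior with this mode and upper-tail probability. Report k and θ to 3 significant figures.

k ≈ 4.82, θ ≈ 1.45

Gamma(k,θ) with k>1 has mode (k−1)θ, so θ = 5.53/(k−1).
Need P(X < 16.4) = 0.99 with θ tied to k this way. Start at k = 2, θ = 5.53: P(X<16.4) ≈ 0.796.
Too low — raise k to concentrate. Iterating converges to k ≈ 4.82.
Then θ = 5.53/(4.82−1) ≈ 1.45.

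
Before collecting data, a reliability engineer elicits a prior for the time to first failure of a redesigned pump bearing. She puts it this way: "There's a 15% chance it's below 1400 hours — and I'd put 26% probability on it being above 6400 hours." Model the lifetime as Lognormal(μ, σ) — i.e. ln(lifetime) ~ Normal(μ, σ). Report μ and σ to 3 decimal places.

If T ~ Lognormal(μ,σ) then ln T ~ Normal(μ,σ), so the p-quantile of ln T is μ + z_p·σ.
ln(1400) = 7.244 and ln(6400) = 8.764; z_{0.15} = -1.036, z_{0.74} = 0.6433.
σ = (8.764 − 7.244)/(0.6433 − (-1.036)) = 0.905.
μ = 7.244 − (-1.036)·0.905 = 8.182.

μ ≈ 8.182, σ ≈ 0.905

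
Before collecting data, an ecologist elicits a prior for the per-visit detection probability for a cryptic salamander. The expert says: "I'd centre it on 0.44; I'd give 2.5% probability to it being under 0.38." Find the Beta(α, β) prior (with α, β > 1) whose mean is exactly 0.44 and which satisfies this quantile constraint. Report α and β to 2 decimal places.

With mean 0.44 fixed, write α = 0.44s, β = 0.56s where s = α+β.
Need P(θ < 0.38) = 0.025 under Beta(0.44s, 0.56s). Normal approximation: (q−m)/√(m(1−m)/s) ≈ z_{0.025} = -1.96, so s ≈ 0.44·0.56·(-1.96)²/(0.38−0.44)² = 262.9.
At s = 262.9: P(θ<0.38) ≈ 0.024. Adjusting to match 0.025 gives s ≈ 257.67.
So α = 0.44·257.67 ≈ 113.37, β = 0.56·257.67 ≈ 144.29.

α ≈ 113.37, β ≈ 144.29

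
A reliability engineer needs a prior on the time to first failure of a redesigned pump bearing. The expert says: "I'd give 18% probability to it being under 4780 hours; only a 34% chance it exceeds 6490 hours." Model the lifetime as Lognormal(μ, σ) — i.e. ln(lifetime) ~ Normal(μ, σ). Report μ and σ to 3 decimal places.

μ ≈ 8.683, σ ≈ 0.230

If T ~ Lognormal(μ,σ) then ln T ~ Normal(μ,σ), so the p-quantile of ln T is μ + z_p·σ.
ln(4780) = 8.472 and ln(6490) = 8.778; z_{0.18} = -0.9154, z_{0.66} = 0.4125.
σ = (8.778 − 8.472)/(0.4125 − (-0.9154)) = 0.230.
μ = 8.472 − (-0.9154)·0.230 = 8.683.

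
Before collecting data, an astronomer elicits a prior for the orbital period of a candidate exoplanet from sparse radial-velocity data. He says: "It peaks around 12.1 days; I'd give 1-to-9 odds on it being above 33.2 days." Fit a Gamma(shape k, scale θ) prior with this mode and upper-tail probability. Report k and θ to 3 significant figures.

Gamma(k,θ) with k>1 has mode (k−1)θ, so θ = 12.1/(k−1).
Need P(X < 33.2) = 0.9 with θ tied to k this way. Start at k = 2, θ = 12.1: P(X<33.2) ≈ 0.759.
Too low — raise k to concentrate. Iterating converges to k ≈ 2.88.
Then θ = 12.1/(2.88−1) ≈ 6.44.

k ≈ 2.88, θ ≈ 6.44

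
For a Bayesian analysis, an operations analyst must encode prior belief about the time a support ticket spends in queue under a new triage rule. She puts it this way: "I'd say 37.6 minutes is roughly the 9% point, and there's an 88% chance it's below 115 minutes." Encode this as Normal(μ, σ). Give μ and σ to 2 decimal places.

For Normal(μ,σ), the p-quantile is μ + z_p·σ. Here z_{0.09} = -1.341, z_{0.88} = 1.175.
So 37.6 = μ − 1.341σ and 115 = μ + 1.175σ.
Subtracting: σ = (115 − 37.6)/(1.175 − (-1.341)) = 30.77.
Then μ = 37.6 − (-1.341)·30.77 = 78.85.

μ = 78.85, σ = 30.77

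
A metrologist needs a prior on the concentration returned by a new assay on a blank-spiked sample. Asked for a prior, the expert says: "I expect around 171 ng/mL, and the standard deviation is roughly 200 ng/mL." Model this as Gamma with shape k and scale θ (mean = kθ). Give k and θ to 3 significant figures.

k ≈ 0.731, θ ≈ 234

For Gamma(k, scale θ): mean = kθ, variance = kθ², so CV = 1/√k.
CV = SD/mean = 200/171 = 1.17, hence k = 1/CV² = 0.731.
Then θ = mean/k = 171/0.731 = 234.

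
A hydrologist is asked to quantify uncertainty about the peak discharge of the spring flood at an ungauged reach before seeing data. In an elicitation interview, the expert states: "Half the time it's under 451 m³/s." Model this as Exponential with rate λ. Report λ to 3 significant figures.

Exponential median = ln 2 / λ, so λ = ln 2 / 451.0 = 0.00154.

λ ≈ 0.00154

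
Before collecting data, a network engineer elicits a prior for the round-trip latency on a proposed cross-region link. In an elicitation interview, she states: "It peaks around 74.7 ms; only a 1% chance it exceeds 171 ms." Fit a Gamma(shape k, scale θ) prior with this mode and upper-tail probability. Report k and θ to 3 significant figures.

k ≈ 7.97, θ ≈ 10.7

Gamma(k,θ) with k>1 has mode (k−1)θ, so θ = 74.7/(k−1).
Need P(X < 171) = 0.99 with θ tied to k this way. Start at k = 2, θ = 74.7: P(X<171) ≈ 0.667.
Too low — raise k to concentrate. Iterating converges to k ≈ 7.97.
Then θ = 74.7/(7.97−1) ≈ 10.7.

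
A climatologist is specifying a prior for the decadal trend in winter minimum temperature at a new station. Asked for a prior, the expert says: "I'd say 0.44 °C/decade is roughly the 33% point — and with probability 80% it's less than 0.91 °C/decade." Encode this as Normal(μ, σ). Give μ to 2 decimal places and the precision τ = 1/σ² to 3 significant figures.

μ = 0.60, τ = 7.43

The p-quantile of Normal(μ,σ) is μ + z_p·σ, with z_{0.33} = -0.4399 and z_{0.8} = 0.8416.
Eliminate σ: μ = (z₂·x₁ − z₁·x₂)/(z₂ − z₁) = (0.8416·0.44 − (-0.4399)·0.91)/1.282 = 0.60.
Then σ = (x₂ − x₁)/(z₂ − z₁) = (0.91 − 0.44)/1.282 = 0.37.
Precision τ = 1/σ² = 1/0.3667² = 7.43.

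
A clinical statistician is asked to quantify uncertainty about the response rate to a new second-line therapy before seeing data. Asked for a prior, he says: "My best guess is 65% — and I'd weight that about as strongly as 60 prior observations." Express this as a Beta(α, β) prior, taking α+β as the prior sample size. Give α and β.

Under the effective-sample-size interpretation, Beta(α, β) has prior mean α/(α+β) and prior sample size α+β.
So α+β = 60 and α/(α+β) = 0.65, giving α = 0.65·60 = 39 and β = 60 − 39 = 21.

α = 39, β = 21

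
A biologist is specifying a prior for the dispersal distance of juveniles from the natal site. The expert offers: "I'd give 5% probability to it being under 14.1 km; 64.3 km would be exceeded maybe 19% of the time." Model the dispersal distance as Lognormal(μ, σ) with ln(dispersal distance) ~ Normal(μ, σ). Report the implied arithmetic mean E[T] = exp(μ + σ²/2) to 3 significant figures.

If T ~ Lognormal(μ,σ) then ln T ~ Normal(μ,σ), so the p-quantile of ln T is μ + z_p·σ.
ln(14.1) = 2.646 and ln(64.3) = 4.164; z_{0.05} = -1.645, z_{0.81} = 0.8779.
σ = (4.164 − 2.646)/(0.8779 − (-1.645)) = 0.601.
μ = 2.646 − (-1.645)·0.601 = 3.636.
E[T] = exp(μ + σ²/2) = exp(3.636 + 0.1809) = 45.4 km.

E[T] ≈ 45.4 km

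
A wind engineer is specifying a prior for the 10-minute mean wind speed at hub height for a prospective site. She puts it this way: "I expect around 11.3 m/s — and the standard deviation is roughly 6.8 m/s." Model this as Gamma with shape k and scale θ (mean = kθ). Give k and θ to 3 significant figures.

For Gamma(k, scale θ): mean = kθ, variance = kθ², so CV = 1/√k.
CV = SD/mean = 6.8/11.3 = 0.6018, hence k = 1/CV² = 2.76.
Then θ = mean/k = 11.3/2.76 = 4.09.

k ≈ 2.76, θ ≈ 4.09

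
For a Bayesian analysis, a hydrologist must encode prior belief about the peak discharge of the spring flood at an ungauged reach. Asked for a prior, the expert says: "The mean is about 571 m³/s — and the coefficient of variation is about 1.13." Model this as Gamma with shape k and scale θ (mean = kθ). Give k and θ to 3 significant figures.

k ≈ 0.783, θ ≈ 729

For Gamma(k, scale θ): mean = kθ, variance = kθ², so CV = 1/√k.
CV = 1.13, hence k = 1/CV² = 0.783.
Then θ = mean/k = 571/0.783 = 729.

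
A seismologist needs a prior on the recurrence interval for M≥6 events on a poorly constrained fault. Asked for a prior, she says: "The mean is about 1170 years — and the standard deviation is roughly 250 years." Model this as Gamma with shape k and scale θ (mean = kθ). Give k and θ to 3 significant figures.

For Gamma(k, scale θ): mean = kθ, variance = kθ², so CV = 1/√k.
CV = SD/mean = 250/1170 = 0.2137, hence k = 1/CV² = 21.9.
Then θ = mean/k = 1170/21.9 = 53.4.

k ≈ 21.9, θ ≈ 53.4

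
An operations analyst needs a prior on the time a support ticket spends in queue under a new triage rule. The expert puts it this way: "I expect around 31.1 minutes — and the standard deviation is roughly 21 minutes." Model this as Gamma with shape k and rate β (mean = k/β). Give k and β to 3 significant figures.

k ≈ 2.19, β ≈ 0.0705

For Gamma(k, rate β): mean = k/β, variance = k/β², so CV = 1/√k.
CV = SD/mean = 21/31.1 = 0.6752, hence k = 1/CV² = 2.19.
Then β = k/mean = 2.19/31.1 = 0.0705.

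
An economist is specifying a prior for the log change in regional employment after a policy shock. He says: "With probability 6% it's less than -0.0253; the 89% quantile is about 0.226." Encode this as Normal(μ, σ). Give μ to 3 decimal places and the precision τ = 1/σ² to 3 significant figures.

For Normal(μ,σ), the p-quantile is μ + z_p·σ. Here z_{0.06} = -1.555, z_{0.89} = 1.227.
So -0.0253 = μ − 1.555σ and 0.226 = μ + 1.227σ.
Subtracting: σ = (0.226 − -0.0253)/(1.227 − (-1.555)) = 0.090.
Then μ = -0.0253 − (-1.555)·0.090 = 0.115.
Precision τ = 1/σ² = 1/0.09035² = 122.

μ = 0.115, τ = 122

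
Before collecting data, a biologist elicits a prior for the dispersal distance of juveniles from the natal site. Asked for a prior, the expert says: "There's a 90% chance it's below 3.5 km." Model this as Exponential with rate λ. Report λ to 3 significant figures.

λ ≈ 0.658

P(T < 3.5) = 1 − e^(−λ·3.5) = 0.9, so λ = −ln(1−0.9)/3.5 = −ln(0.1)/3.5 = 0.658.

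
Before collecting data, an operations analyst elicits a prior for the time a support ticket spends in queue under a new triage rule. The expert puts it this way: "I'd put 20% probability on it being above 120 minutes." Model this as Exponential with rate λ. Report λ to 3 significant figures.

P(T > 120.0) = e^(−λ·120.0) = 0.2, so λ = −ln(0.2)/120.0 = 0.0134.

λ ≈ 0.0134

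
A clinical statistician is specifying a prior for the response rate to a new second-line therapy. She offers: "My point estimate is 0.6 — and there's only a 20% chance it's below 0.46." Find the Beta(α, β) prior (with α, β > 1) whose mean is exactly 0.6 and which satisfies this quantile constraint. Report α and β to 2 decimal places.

With mean 0.6 fixed, write α = 0.6s, β = 0.4s where s = α+β.
Need P(θ < 0.46) = 0.2 under Beta(0.6s, 0.4s). Normal approximation: (q−m)/√(m(1−m)/s) ≈ z_{0.2} = -0.842, so s ≈ 0.6·0.4·(-0.842)²/(0.46−0.6)² = 8.7.
At s = 8.7: P(θ<0.46) ≈ 0.198. Adjusting to match 0.2 gives s ≈ 8.50.
So α = 0.6·8.50 ≈ 5.10, β = 0.4·8.50 ≈ 3.40.

α ≈ 5.10, β ≈ 3.40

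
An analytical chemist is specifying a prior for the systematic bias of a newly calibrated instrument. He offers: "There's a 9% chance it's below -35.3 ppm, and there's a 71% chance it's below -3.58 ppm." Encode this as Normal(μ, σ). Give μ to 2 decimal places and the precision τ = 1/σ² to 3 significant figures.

For Normal(μ,σ), the p-quantile is μ + z_p·σ. Here z_{0.09} = -1.341, z_{0.71} = 0.5534.
So -35.3 = μ − 1.341σ and -3.58 = μ + 0.5534σ.
Subtracting: σ = (-3.58 − -35.3)/(0.5534 − (-1.341)) = 16.75.
Then μ = -35.3 − (-1.341)·16.75 = -12.85.
Precision τ = 1/σ² = 1/16.75² = 0.00357.

μ = -12.85, τ = 0.00357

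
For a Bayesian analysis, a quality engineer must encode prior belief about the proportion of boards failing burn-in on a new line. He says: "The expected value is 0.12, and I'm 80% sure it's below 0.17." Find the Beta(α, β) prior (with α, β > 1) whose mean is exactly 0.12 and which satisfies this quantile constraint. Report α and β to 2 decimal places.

With mean 0.12 fixed, write α = 0.12s, β = 0.88s where s = α+β.
Need P(θ < 0.17) = 0.8 under Beta(0.12s, 0.88s). Normal approximation: (q−m)/√(m(1−m)/s) ≈ z_{0.8} = 0.842, so s ≈ 0.12·0.88·(0.842)²/(0.17−0.12)² = 29.9.
At s = 29.9: P(θ<0.17) ≈ 0.815. Adjusting to match 0.8 gives s ≈ 24.96.
So α = 0.12·24.96 ≈ 3.00, β = 0.88·24.96 ≈ 21.97.

α ≈ 3.00, β ≈ 21.97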